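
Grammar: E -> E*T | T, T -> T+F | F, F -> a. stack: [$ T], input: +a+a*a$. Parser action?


shift '+' to continue T -> T+F
Action: shift


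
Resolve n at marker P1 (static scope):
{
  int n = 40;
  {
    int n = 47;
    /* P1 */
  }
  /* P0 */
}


n declared in the same block as P1
n = 47


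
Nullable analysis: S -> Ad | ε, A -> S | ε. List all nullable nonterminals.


A nonterminal is nullable iff some alternative derives ε (directly, or every symbol in it is nullable)
Nullable: {A, S}


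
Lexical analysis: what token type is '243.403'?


Pattern: digits with a decimal point
Type: FLOAT_LITERAL


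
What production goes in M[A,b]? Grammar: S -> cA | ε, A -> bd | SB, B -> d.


For [A, b]: 'b' ∈ FIRST(bd)
Entry: A -> bd


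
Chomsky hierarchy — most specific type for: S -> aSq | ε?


Single nonterminal LHS, but a^n q^n is not regular
Classification: Type 2 (Context-Free)


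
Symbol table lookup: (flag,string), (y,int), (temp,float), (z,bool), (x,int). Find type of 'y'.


Lookup 'y' → type int


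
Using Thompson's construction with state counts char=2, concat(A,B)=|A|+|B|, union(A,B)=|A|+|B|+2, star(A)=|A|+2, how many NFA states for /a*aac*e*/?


Syntax tree has 5 char leaf(s), 0 union(s), 3 star(s)
chars contribute 5×2 = 10; each union adds +2; each star adds +2
Total: 10 + 0 + 6 = 16 states


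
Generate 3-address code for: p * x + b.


Break into single-operator statements:
t1 = p * x
t2 = t1 + b


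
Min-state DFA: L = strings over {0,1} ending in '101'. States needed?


Track the longest suffix of input matching a prefix of '101': 4 classes (prefixes of length 0..3)
Minimal DFA: 4 states


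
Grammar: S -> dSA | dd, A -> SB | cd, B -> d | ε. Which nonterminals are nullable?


A nonterminal is nullable iff some alternative derives ε (directly, or every symbol in it is nullable)
Nullable: {B}


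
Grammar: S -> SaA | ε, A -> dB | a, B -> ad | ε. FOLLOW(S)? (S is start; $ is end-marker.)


$ ∈ FOLLOW(S). For each A -> αBβ: add FIRST(β)\{ε} to FOLLOW(B); if β nullable, add FOLLOW(A).
FOLLOW(S) = {$, a}


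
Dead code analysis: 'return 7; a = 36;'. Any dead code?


statement follows a return and is unreachable
Dead: 'a = 36'


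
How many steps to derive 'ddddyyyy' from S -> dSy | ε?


Derivation: S => dSy => ddSyy => dddSyyy => ddddSyyyy => ddddyyyy
Steps: 5


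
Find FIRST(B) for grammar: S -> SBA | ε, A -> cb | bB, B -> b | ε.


Per alternative of B: FIRST(b) = {b}; FIRST(ε) = {ε}
FIRST(B) = {b, ε}


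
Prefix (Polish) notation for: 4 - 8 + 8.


left-to-right (same/higher precedence on left): tree is (+ (- 4 8) 8)
Prefix: + - 4 8 8


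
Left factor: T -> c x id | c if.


Common prefix: 'c'
Factored: T -> c T', T' -> x id | if


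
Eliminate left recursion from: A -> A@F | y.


Left-recursive alternatives: A@F; non-recursive: y
Introduce A': A -> yA', A' -> @FA' | ε


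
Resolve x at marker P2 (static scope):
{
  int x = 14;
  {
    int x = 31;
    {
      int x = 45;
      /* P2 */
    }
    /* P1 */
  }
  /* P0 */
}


x declared in the same block as P2
x = 45


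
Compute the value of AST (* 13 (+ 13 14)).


Evaluate inner: (+ 13 14) = 27
Evaluate root: (* 13 27) = 351
Result: 351


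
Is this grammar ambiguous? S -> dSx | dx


balanced d^n…x^n: each string has a unique parse
Unambiguous


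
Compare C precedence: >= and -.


'-' is additive (level 9); '>=' is relational (level 7)
Higher level binds tighter
'-' has higher precedence than '>='


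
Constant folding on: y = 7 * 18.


7 * 18 = 126 at compile time
Optimized: y = 126


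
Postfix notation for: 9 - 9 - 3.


Left to right (same or higher precedence on left)
Postfix: 9 9 - 3 -


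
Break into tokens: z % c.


Scan left to right, longest-match per lexeme
Tokens: ID(z), OP(%), ID(c)


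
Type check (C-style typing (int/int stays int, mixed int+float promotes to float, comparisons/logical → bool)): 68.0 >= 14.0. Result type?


Operand types: float >= float
Rule: comparison yields bool
Result type: bool


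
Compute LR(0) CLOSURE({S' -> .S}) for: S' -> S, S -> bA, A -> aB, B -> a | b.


Start: S' -> .S
For each item with dot before a nonterminal B, add B -> .γ for every B-production
Closure: [S' -> .S, S -> .bA]


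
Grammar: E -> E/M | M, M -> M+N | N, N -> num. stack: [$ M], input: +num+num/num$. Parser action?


shift '+' to continue M -> M+N
Action: shift


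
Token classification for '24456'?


Pattern: digits only
Type: INTEGER_LITERAL


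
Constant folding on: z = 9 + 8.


9 + 8 = 17 at compile time
Optimized: z = 17


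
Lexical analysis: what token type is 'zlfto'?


Pattern: letter/underscore followed by alphanumerics, not a keyword
Type: IDENTIFIER


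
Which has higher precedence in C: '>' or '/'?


'/' is multiplicative (level 10); '>' is relational (level 7)
Higher level binds tighter
'/' has higher precedence than '>'


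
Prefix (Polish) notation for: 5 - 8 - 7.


left-to-right (same/higher precedence on left): tree is (- (- 5 8) 7)
Prefix: - - 5 8 7


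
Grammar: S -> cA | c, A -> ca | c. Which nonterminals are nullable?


A nonterminal is nullable iff some alternative derives ε (directly, or every symbol in it is nullable)
Nullable: {}


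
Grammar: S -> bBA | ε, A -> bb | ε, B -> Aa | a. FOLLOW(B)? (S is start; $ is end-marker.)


$ ∈ FOLLOW(S). For each A -> αBβ: add FIRST(β)\{ε} to FOLLOW(B); if β nullable, add FOLLOW(A).
FOLLOW(B) = {$, b}


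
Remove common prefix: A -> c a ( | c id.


Common prefix: 'c'
Factored: A -> c A', A' -> a ( | id


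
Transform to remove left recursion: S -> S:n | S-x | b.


Left-recursive alternatives: S:n, S-x; non-recursive: b
Introduce S': S -> bS', S' -> :nS' | -xS' | ε


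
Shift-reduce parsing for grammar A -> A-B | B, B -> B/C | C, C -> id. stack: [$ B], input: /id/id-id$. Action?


shift '/' to continue B -> B/C
Action: shift


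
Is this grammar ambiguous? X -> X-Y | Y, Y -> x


precedence layered via separate nonterminal Y: deterministic
Unambiguous


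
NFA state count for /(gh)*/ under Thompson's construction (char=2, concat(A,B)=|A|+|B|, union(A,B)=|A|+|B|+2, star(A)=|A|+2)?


Syntax tree has 2 char leaf(s), 0 union(s), 1 star(s)
chars contribute 2×2 = 4; each union adds +2; each star adds +2
Total: 4 + 0 + 2 = 6 states


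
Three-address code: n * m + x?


Break into single-operator statements:
t1 = n * m
t2 = t1 + x


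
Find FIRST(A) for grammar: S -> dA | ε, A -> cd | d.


Per alternative of A: FIRST(cd) = {c}; FIRST(d) = {d}
FIRST(A) = {c, d}


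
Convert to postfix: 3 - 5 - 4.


Left to right (same or higher precedence on left)
Postfix: 3 5 - 4 -


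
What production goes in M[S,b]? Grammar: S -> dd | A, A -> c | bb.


For [S, b]: 'b' ∈ FIRST(A)
Entry: S -> A


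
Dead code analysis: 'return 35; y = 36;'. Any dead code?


statement follows a return and is unreachable
Dead: 'y = 36'


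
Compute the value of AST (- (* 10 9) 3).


Evaluate inner: (* 10 9) = 90
Evaluate root: (- 90 3) = 87
Result: 87


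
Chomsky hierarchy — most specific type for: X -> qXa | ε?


Single nonterminal LHS, but q^n a^n is not regular
Classification: Type 2 (Context-Free)


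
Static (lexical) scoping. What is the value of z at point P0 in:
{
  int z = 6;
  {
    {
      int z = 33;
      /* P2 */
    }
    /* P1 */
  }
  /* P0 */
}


z declared in the same block as P0
z = 6


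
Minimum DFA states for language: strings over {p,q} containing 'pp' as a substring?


KMP-style automaton: 2 progress states + 1 absorbing accept = 3
Minimal DFA: 3 states


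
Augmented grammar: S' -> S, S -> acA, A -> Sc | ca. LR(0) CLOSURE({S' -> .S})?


Start: S' -> .S
For each item with dot before a nonterminal B, add B -> .γ for every B-production
Closure: [S' -> .S, S -> .acA]


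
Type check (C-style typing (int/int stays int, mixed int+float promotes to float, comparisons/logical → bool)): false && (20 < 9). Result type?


Operand types: bool && bool
Rule: logical operators take bool operands and yield bool
Result type: bool


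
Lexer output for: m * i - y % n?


Scan left to right, longest-match per lexeme
Tokens: ID(m), OP(*), ID(i), OP(-), ID(y), OP(%), ID(n)


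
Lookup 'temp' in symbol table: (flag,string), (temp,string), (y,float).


Lookup 'temp' → type string


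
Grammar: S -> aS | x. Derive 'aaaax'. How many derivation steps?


Derivation: S => aS => aaS => aaaS => aaaaS => aaaax
Steps: 5


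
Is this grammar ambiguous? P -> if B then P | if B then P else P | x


dangling else: 'if B then if B then x else x' parses two ways
Ambiguous


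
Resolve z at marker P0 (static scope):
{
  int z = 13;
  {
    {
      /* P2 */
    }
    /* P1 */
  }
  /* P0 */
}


z declared in the same block as P0
z = 13


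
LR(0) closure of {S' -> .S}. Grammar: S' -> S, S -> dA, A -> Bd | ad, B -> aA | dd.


Start: S' -> .S
For each item with dot before a nonterminal B, add B -> .γ for every B-production
Closure: [S' -> .S, S -> .dA]


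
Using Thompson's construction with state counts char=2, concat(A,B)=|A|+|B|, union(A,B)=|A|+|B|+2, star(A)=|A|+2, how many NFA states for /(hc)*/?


Syntax tree has 2 char leaf(s), 0 union(s), 1 star(s)
chars contribute 2×2 = 4; each union adds +2; each star adds +2
Total: 4 + 0 + 2 = 6 states


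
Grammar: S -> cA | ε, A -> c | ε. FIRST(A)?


Per alternative of A: FIRST(c) = {c}; FIRST(ε) = {ε}
FIRST(A) = {c, ε}


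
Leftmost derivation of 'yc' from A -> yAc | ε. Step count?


Derivation: A => yAc => yc
Steps: 2


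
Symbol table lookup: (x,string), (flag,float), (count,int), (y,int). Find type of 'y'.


Lookup 'y' → type int


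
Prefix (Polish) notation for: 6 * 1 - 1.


left-to-right (same/higher precedence on left): tree is (- (* 6 1) 1)
Prefix: - * 6 1 1


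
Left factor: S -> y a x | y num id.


Common prefix: 'y'
Factored: S -> y S', S' -> a x | num id


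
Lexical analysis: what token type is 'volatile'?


Pattern: reserved word
Type: KEYWORD


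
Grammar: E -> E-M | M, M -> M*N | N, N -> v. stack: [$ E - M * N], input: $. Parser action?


handle 'M*N' on top
Action: reduce (M -> M*N)


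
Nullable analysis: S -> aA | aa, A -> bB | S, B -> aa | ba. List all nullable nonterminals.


A nonterminal is nullable iff some alternative derives ε (directly, or every symbol in it is nullable)
Nullable: {}


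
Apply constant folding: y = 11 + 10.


11 + 10 = 21 at compile time
Optimized: y = 21


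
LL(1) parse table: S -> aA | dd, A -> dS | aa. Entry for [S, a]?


For [S, a]: 'a' ∈ FIRST(aA)
Entry: S -> aA


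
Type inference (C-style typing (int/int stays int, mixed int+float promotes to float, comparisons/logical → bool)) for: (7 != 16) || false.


Operand types: bool || bool
Rule: logical operators take bool operands and yield bool
Result type: bool


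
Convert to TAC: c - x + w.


Break into single-operator statements:
t1 = c - x
t2 = t1 + w


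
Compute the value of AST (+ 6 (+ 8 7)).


Evaluate inner: (+ 8 7) = 15
Evaluate root: (+ 6 15) = 21
Result: 21


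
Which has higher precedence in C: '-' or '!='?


'-' is additive (level 9); '!=' is equality (level 6)
Higher level binds tighter
'-' has higher precedence than '!='


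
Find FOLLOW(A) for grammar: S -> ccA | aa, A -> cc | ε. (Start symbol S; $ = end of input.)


$ ∈ FOLLOW(S). For each A -> αBβ: add FIRST(β)\{ε} to FOLLOW(B); if β nullable, add FOLLOW(A).
FOLLOW(A) = {$}


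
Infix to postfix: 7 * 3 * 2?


Left to right (same or higher precedence on left)
Postfix: 7 3 * 2 *


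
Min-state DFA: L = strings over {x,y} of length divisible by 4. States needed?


Track length mod 4: states 0..3, accept at 0
Minimal DFA: 4 states


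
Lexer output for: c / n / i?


Scan left to right, longest-match per lexeme
Tokens: ID(c), OP(/), ID(n), OP(/), ID(i)


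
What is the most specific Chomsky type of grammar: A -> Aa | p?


Left-linear: every RHS is a terminal or one nonterminal followed by a terminal
Classification: Type 3 (Regular)


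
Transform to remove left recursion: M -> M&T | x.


Left-recursive alternatives: M&T; non-recursive: x
Introduce M': M -> xM', M' -> &TM' | ε


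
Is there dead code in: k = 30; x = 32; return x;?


k is assigned but never read
Dead: 'k = 30'


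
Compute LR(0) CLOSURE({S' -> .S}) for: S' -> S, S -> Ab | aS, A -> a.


Start: S' -> .S
For each item with dot before a nonterminal B, add B -> .γ for every B-production
Closure: [S' -> .S, S -> .Ab, S -> .aS, A -> .a]


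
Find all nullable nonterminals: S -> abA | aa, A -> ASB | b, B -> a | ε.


A nonterminal is nullable iff some alternative derives ε (directly, or every symbol in it is nullable)
Nullable: {B}


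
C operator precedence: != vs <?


'<' is relational (level 7); '!=' is equality (level 6)
Higher level binds tighter
'<' has higher precedence than '!='


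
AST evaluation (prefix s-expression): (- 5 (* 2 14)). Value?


Evaluate inner: (* 2 14) = 28
Evaluate root: (- 5 28) = -23
Result: -23


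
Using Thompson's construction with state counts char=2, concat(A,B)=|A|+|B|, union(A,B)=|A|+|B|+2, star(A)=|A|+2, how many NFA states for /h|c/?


Syntax tree has 2 char leaf(s), 1 union(s), 0 star(s)
chars contribute 2×2 = 4; each union adds +2; each star adds +2
Total: 4 + 2 + 0 = 6 states


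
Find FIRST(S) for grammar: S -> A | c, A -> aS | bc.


Per alternative of S: FIRST(A) = {a, b}; FIRST(c) = {c}
FIRST(S) = {a, b, c}


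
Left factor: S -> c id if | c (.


Common prefix: 'c'
Factored: S -> c S', S' -> id if | (


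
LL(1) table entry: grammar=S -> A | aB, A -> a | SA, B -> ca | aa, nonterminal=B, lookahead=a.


For [B, a]: 'a' ∈ FIRST(aa)
Entry: B -> aa


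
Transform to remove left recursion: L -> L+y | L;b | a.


Left-recursive alternatives: L+y, L;b; non-recursive: a
Introduce L': L -> aL', L' -> +yL' | ;bL' | ε


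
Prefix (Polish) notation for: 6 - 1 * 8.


'*' binds tighter: tree is (- 6 (* 1 8))
Prefix: - 6 * 1 8


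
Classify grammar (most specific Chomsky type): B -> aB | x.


Right-linear: every RHS is a terminal or a terminal followed by one nonterminal
Classification: Type 3 (Regular)


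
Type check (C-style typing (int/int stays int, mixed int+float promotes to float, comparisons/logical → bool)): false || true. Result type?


Operand types: bool || bool
Rule: logical operators take bool operands and yield bool
Result type: bool


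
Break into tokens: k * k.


Scan left to right, longest-match per lexeme
Tokens: ID(k), OP(*), ID(k)


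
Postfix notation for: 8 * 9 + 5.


Left to right (same or higher precedence on left)
Postfix: 8 9 * 5 +


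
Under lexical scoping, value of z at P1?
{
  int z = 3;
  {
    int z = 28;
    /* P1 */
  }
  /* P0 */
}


z declared in the same block as P1
z = 28


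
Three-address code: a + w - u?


Break into single-operator statements:
t1 = a + w
t2 = t1 - u


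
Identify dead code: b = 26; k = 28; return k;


b is assigned but never read
Dead: 'b = 26'


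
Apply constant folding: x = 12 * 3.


12 * 3 = 36 at compile time
Optimized: x = 36


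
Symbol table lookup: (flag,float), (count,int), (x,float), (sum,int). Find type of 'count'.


Lookup 'count' → type int


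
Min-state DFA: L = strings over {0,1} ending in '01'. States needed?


Track the longest suffix of input matching a prefix of '01': 3 classes (prefixes of length 0..2)
Minimal DFA: 3 states


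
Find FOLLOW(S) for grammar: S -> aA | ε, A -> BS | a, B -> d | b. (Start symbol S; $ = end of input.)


$ ∈ FOLLOW(S). For each A -> αBβ: add FIRST(β)\{ε} to FOLLOW(B); if β nullable, add FOLLOW(A).
FOLLOW(S) = {$}


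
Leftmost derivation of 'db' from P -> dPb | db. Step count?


Derivation: P => db
Steps: 1


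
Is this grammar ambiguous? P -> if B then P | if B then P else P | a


dangling else: 'if B then if B then a else a' parses two ways
Ambiguous


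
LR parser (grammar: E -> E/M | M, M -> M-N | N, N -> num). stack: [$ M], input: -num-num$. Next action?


shift '-' to continue M -> M-N
Action: shift


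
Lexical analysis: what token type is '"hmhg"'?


Pattern: double-quoted sequence
Type: STRING_LITERAL


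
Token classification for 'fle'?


Pattern: letter/underscore followed by alphanumerics, not a keyword
Type: IDENTIFIER


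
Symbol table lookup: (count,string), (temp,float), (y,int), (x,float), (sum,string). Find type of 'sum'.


Lookup 'sum' → type string


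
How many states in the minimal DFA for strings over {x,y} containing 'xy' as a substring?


KMP-style automaton: 2 progress states + 1 absorbing accept = 3
Minimal DFA: 3 states


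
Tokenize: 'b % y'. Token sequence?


Scan left to right, longest-match per lexeme
Tokens: ID(b), OP(%), ID(y)


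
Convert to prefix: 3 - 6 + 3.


left-to-right (same/higher precedence on left): tree is (+ (- 3 6) 3)
Prefix: + - 3 6 3


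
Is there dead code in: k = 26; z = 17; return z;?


k is assigned but never read
Dead: 'k = 26'


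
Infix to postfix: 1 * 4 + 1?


Left to right (same or higher precedence on left)
Postfix: 1 4 * 1 +


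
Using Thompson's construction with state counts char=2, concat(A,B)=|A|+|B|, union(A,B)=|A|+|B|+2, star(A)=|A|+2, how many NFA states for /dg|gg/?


Syntax tree has 4 char leaf(s), 1 union(s), 0 star(s)
chars contribute 4×2 = 8; each union adds +2; each star adds +2
Total: 8 + 2 + 0 = 10 states


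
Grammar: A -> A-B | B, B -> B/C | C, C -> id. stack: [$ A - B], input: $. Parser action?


handle 'A-B' on top; lookahead ∈ FOLLOW(A) = {-, $}
Action: reduce (A -> A-B)


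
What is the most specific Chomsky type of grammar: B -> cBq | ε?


Single nonterminal LHS, but c^n q^n is not regular
Classification: Type 2 (Context-Free)


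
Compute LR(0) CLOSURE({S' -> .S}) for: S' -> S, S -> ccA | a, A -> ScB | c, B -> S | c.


Start: S' -> .S
For each item with dot before a nonterminal B, add B -> .γ for every B-production
Closure: [S' -> .S, S -> .ccA, S -> .a]


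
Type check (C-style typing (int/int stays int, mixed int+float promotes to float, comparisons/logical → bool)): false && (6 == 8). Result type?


Operand types: bool && bool
Rule: logical operators take bool operands and yield bool
Result type: bool


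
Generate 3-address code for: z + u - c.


Break into single-operator statements:
t1 = z + u
t2 = t1 - c


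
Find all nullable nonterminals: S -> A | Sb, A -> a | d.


A nonterminal is nullable iff some alternative derives ε (directly, or every symbol in it is nullable)
Nullable: {}


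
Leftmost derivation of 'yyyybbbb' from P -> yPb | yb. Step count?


Derivation: P => yPb => yyPbb => yyyPbbb => yyyybbbb
Steps: 4


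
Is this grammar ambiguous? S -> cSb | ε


balanced c^n…b^n: each string has a unique parse
Unambiguous


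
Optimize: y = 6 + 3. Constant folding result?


6 + 3 = 9 at compile time
Optimized: y = 9


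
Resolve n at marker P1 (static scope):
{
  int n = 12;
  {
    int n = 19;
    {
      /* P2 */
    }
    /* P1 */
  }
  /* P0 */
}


n declared in the same block as P1
n = 19


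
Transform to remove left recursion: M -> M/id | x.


Left-recursive alternatives: M/id; non-recursive: x
Introduce M': M -> xM', M' -> /idM' | ε


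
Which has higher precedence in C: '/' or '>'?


'/' is multiplicative (level 10); '>' is relational (level 7)
Higher level binds tighter
'/' has higher precedence than '>'


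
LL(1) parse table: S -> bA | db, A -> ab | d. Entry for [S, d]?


For [S, d]: 'd' ∈ FIRST(db)
Entry: S -> db


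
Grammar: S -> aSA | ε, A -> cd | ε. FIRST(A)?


Per alternative of A: FIRST(cd) = {c}; FIRST(ε) = {ε}
FIRST(A) = {c, ε}


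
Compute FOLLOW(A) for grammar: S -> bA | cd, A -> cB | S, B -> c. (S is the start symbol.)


$ ∈ FOLLOW(S). For each A -> αBβ: add FIRST(β)\{ε} to FOLLOW(B); if β nullable, add FOLLOW(A).
FOLLOW(A) = {$}


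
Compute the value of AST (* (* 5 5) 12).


Evaluate inner: (* 5 5) = 25
Evaluate root: (* 25 12) = 300
Result: 300


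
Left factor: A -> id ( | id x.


Common prefix: 'id'
Factored: A -> id A', A' -> ( | x


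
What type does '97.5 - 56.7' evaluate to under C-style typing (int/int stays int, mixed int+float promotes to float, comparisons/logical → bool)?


Operand types: float - float
Rule: mixed int/float promotes to float; int/int stays int
Result type: float


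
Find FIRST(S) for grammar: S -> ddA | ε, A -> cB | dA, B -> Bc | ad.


Per alternative of S: FIRST(ddA) = {d}; FIRST(ε) = {ε}
FIRST(S) = {d, ε}


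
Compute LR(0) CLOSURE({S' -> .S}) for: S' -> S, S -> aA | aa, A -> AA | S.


Start: S' -> .S
For each item with dot before a nonterminal B, add B -> .γ for every B-production
Closure: [S' -> .S, S -> .aA, S -> .aa]


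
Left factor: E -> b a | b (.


Common prefix: 'b'
Factored: E -> b E', E' -> a | (


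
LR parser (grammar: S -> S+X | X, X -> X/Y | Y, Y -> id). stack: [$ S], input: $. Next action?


start symbol S on stack, input exhausted
Action: accept


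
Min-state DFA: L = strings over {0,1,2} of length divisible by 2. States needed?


Track length mod 2: states 0..1, accept at 0
Minimal DFA: 2 states


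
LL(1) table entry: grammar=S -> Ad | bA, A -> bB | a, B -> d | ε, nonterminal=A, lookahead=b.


For [A, b]: 'b' ∈ FIRST(bB)
Entry: A -> bB


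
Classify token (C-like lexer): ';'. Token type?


Pattern: delimiter/punctuation
Type: PUNCTUATION


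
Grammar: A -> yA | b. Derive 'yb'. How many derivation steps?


Derivation: A => yA => yb
Steps: 2


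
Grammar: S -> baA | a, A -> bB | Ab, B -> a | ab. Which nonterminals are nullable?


A nonterminal is nullable iff some alternative derives ε (directly, or every symbol in it is nullable)
Nullable: {}


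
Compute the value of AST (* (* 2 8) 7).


Evaluate inner: (* 2 8) = 16
Evaluate root: (* 16 7) = 112
Result: 112


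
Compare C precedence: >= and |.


'>=' is relational (level 7); '|' is bitwise OR (level 3)
Higher level binds tighter
'>=' has higher precedence than '|'


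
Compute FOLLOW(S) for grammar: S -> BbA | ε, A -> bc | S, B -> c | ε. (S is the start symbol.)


$ ∈ FOLLOW(S). For each A -> αBβ: add FIRST(β)\{ε} to FOLLOW(B); if β nullable, add FOLLOW(A).
FOLLOW(S) = {$}


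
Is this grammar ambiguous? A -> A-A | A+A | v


'v-v+v' has two parse trees (no precedence encoded between - and +)
Ambiguous


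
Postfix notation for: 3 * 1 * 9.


Left to right (same or higher precedence on left)
Postfix: 3 1 * 9 *


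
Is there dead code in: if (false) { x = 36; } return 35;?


condition is constant false, so the whole block is unreachable
Dead: 'if (false) { x = 36; }'


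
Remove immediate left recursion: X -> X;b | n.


Left-recursive alternatives: X;b; non-recursive: n
Introduce X': X -> nX', X' -> ;bX' | ε


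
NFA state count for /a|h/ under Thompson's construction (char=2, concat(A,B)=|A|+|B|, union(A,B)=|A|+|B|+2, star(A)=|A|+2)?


Syntax tree has 2 char leaf(s), 1 union(s), 0 star(s)
chars contribute 2×2 = 4; each union adds +2; each star adds +2
Total: 4 + 2 + 0 = 6 states


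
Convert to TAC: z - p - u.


Break into single-operator statements:
t1 = z - p
t2 = t1 - u


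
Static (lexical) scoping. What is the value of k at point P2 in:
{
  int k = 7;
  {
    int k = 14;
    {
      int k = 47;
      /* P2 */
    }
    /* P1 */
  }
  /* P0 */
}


k declared in the same block as P2
k = 47


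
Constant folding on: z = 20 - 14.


20 - 14 = 6 at compile time
Optimized: z = 6


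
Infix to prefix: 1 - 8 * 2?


'*' binds tighter: tree is (- 1 (* 8 2))
Prefix: - 1 * 8 2


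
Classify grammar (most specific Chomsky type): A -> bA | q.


Right-linear: every RHS is a terminal or a terminal followed by one nonterminal
Classification: Type 3 (Regular)


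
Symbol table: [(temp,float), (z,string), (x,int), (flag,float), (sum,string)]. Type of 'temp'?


Lookup 'temp' → type float


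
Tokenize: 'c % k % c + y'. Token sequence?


Scan left to right, longest-match per lexeme
Tokens: ID(c), OP(%), ID(k), OP(%), ID(c), OP(+), ID(y)


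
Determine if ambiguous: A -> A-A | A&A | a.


'a-a&a' has two parse trees (no precedence encoded between - and &)
Ambiguous


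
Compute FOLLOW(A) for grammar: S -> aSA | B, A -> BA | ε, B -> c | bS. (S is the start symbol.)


$ ∈ FOLLOW(S). For each A -> αBβ: add FIRST(β)\{ε} to FOLLOW(B); if β nullable, add FOLLOW(A).
FOLLOW(A) = {$, b, c}


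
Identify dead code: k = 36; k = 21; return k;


first assignment to k is overwritten before any read
Dead: 'k = 36'


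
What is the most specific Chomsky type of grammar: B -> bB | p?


Right-linear: every RHS is a terminal or a terminal followed by one nonterminal
Classification: Type 3 (Regular)


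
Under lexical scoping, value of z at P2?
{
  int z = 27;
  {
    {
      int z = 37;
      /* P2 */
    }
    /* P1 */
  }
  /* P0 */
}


z declared in the same block as P2
z = 37


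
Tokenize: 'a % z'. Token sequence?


Scan left to right, longest-match per lexeme
Tokens: ID(a), OP(%), ID(z)


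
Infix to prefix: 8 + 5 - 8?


left-to-right (same/higher precedence on left): tree is (- (+ 8 5) 8)
Prefix: - + 8 5 8


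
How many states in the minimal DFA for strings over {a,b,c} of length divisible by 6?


Track length mod 6: states 0..5, accept at 0
Minimal DFA: 6 states


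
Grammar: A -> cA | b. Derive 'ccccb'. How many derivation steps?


Derivation: A => cA => ccA => cccA => ccccA => ccccb
Steps: 5


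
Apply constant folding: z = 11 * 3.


11 * 3 = 33 at compile time
Optimized: z = 33


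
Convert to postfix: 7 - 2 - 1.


Left to right (same or higher precedence on left)
Postfix: 7 2 - 1 -


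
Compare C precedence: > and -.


'-' is additive (level 9); '>' is relational (level 7)
Higher level binds tighter
'-' has higher precedence than '>'


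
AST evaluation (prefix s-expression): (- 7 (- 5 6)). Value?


Evaluate inner: (- 5 6) = -1
Evaluate root: (- 7 -1) = 8
Result: 8


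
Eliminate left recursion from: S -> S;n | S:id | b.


Left-recursive alternatives: S;n, S:id; non-recursive: b
Introduce S': S -> bS', S' -> ;nS' | :idS' | ε


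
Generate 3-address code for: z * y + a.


Break into single-operator statements:
t1 = z * y
t2 = t1 + a


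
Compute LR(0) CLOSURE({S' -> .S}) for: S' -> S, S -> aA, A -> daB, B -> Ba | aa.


Start: S' -> .S
For each item with dot before a nonterminal B, add B -> .γ for every B-production
Closure: [S' -> .S, S -> .aA]


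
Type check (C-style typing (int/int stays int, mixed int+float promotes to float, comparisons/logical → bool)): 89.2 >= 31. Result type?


Operand types: float >= int
Rule: comparison yields bool
Result type: bool


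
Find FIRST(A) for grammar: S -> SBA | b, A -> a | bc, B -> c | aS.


Per alternative of A: FIRST(a) = {a}; FIRST(bc) = {b}
FIRST(A) = {a, b}


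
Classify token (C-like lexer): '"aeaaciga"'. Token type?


Pattern: double-quoted sequence
Type: STRING_LITERAL


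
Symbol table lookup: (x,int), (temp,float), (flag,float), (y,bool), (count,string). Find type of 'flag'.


Lookup 'flag' → type float


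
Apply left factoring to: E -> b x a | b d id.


Common prefix: 'b'
Factored: E -> b E', E' -> x a | d id


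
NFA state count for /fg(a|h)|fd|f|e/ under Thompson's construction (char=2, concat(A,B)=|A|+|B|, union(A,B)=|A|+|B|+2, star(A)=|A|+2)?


Syntax tree has 8 char leaf(s), 4 union(s), 0 star(s)
chars contribute 8×2 = 16; each union adds +2; each star adds +2
Total: 16 + 8 + 0 = 24 states


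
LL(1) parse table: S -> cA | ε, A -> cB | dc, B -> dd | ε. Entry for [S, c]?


For [S, c]: 'c' ∈ FIRST(cA)
Entry: S -> cA


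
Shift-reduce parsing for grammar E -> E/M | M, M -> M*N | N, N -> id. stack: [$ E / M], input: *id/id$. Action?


'*' can extend M; shift to build M -> M*N
Action: shift


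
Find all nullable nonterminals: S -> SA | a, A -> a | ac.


A nonterminal is nullable iff some alternative derives ε (directly, or every symbol in it is nullable)
Nullable: {}


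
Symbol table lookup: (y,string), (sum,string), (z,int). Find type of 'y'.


Lookup 'y' → type string


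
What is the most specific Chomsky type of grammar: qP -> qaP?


LHS has context (more than one symbol) and |LHS| ≤ |RHS|
Classification: Type 1 (Context-Sensitive)


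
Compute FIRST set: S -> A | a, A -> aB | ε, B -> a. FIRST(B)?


Per alternative of B: FIRST(a) = {a}
FIRST(B) = {a}


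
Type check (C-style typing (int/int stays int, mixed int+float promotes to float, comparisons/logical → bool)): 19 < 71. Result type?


Operand types: int < int
Rule: comparison yields bool
Result type: bool


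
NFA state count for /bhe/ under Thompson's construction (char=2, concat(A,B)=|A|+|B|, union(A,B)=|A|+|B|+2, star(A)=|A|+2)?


Syntax tree has 3 char leaf(s), 0 union(s), 0 star(s)
chars contribute 3×2 = 6; each union adds +2; each star adds +2
Total: 6 + 0 + 0 = 6 states


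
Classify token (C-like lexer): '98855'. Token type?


Pattern: digits only
Type: INTEGER_LITERAL


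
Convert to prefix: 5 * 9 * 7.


left-to-right (same/higher precedence on left): tree is (* (* 5 9) 7)
Prefix: * * 5 9 7


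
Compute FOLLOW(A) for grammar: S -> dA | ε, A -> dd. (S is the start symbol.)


$ ∈ FOLLOW(S). For each A -> αBβ: add FIRST(β)\{ε} to FOLLOW(B); if β nullable, add FOLLOW(A).
FOLLOW(A) = {$}


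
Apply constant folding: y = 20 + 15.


20 + 15 = 35 at compile time
Optimized: y = 35


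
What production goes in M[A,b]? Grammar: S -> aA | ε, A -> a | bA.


For [A, b]: 'b' ∈ FIRST(bA)
Entry: A -> bA


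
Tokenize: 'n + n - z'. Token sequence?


Scan left to right, longest-match per lexeme
Tokens: ID(n), OP(+), ID(n), OP(-), ID(z)


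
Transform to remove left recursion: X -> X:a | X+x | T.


Left-recursive alternatives: X:a, X+x; non-recursive: T
Introduce X': X -> TX', X' -> :aX' | +xX' | ε


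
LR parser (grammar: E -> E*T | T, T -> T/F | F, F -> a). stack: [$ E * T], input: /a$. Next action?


'/' can extend T; shift to build T -> T/F
Action: shift


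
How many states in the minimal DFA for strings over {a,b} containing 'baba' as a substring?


KMP-style automaton: 4 progress states + 1 absorbing accept = 5
Minimal DFA: 5 states


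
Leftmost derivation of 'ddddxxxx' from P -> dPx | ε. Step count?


Derivation: P => dPx => ddPxx => dddPxxx => ddddPxxxx => ddddxxxx
Steps: 5


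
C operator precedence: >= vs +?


'+' is additive (level 9); '>=' is relational (level 7)
Higher level binds tighter
'+' has higher precedence than '>='


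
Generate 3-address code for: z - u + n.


Break into single-operator statements:
t1 = z - u
t2 = t1 + n


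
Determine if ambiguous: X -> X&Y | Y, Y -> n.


precedence layered via separate nonterminal Y: deterministic
Unambiguous


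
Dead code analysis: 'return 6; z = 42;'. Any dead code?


statement follows a return and is unreachable
Dead: 'z = 42'


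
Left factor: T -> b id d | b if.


Common prefix: 'b'
Factored: T -> b T', T' -> id d | if


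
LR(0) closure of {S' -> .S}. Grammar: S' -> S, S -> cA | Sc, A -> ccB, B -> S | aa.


Start: S' -> .S
For each item with dot before a nonterminal B, add B -> .γ for every B-production
Closure: [S' -> .S, S -> .cA, S -> .Sc]


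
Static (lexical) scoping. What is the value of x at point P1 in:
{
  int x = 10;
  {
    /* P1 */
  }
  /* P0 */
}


P1's block does not declare x; resolves to the enclosing declaration at depth 0
x = 10


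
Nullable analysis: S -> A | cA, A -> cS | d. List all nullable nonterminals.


A nonterminal is nullable iff some alternative derives ε (directly, or every symbol in it is nullable)
Nullable: {}


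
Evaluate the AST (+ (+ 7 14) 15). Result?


Evaluate inner: (+ 7 14) = 21
Evaluate root: (+ 21 15) = 36
Result: 36


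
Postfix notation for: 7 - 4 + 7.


Left to right (same or higher precedence on left)
Postfix: 7 4 - 7 +


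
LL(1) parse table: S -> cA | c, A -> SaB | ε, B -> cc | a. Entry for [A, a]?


For [A, a]: ε is nullable and 'a' ∈ FOLLOW(A)
Entry: A -> ε


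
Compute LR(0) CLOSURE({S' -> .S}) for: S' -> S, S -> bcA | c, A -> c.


Start: S' -> .S
For each item with dot before a nonterminal B, add B -> .γ for every B-production
Closure: [S' -> .S, S -> .bcA, S -> .c]


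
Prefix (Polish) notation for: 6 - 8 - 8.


left-to-right (same/higher precedence on left): tree is (- (- 6 8) 8)
Prefix: - - 6 8 8


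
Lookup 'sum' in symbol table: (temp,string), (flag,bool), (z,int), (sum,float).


Lookup 'sum' → type float


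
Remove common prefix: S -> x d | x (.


Common prefix: 'x'
Factored: S -> x S', S' -> d | (


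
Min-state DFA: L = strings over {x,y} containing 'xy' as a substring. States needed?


KMP-style automaton: 2 progress states + 1 absorbing accept = 3
Minimal DFA: 3 states


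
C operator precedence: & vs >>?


'>>' is shift (level 8); '&' is bitwise AND (level 5)
Higher level binds tighter
'>>' has higher precedence than '&'


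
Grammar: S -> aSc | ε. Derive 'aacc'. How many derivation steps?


Derivation: S => aSc => aaScc => aacc
Steps: 3


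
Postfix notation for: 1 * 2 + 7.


Left to right (same or higher precedence on left)
Postfix: 1 2 * 7 +


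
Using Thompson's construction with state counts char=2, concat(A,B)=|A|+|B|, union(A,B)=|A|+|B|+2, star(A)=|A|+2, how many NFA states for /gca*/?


Syntax tree has 3 char leaf(s), 0 union(s), 1 star(s)
chars contribute 3×2 = 6; each union adds +2; each star adds +2
Total: 6 + 0 + 2 = 8 states


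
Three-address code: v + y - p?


Break into single-operator statements:
t1 = v + y
t2 = t1 - p


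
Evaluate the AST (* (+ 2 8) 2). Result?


Evaluate inner: (+ 2 8) = 10
Evaluate root: (* 10 2) = 20
Result: 20


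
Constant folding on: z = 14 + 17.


14 + 17 = 31 at compile time
Optimized: z = 31


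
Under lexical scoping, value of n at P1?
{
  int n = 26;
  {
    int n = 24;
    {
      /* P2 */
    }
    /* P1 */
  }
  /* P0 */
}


n declared in the same block as P1
n = 24


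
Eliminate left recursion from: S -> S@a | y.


Left-recursive alternatives: S@a; non-recursive: y
Introduce S': S -> yS', S' -> @aS' | ε


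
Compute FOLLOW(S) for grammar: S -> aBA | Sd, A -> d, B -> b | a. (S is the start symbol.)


$ ∈ FOLLOW(S). For each A -> αBβ: add FIRST(β)\{ε} to FOLLOW(B); if β nullable, add FOLLOW(A).
FOLLOW(S) = {$, d}


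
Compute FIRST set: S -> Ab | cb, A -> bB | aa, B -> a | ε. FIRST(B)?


Per alternative of B: FIRST(a) = {a}; FIRST(ε) = {ε}
FIRST(B) = {a, ε}


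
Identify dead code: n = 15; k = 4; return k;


n is assigned but never read
Dead: 'n = 15'


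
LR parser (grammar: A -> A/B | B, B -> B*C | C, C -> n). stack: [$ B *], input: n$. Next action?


no handle; shift 'n'
Action: shift


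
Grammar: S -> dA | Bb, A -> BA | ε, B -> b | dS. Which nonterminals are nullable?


A nonterminal is nullable iff some alternative derives ε (directly, or every symbol in it is nullable)
Nullable: {A}


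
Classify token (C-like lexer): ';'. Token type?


Pattern: delimiter/punctuation
Type: PUNCTUATION


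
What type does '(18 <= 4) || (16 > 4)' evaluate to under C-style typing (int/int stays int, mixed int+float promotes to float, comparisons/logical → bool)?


Operand types: bool || bool
Rule: logical operators take bool operands and yield bool
Result type: bool


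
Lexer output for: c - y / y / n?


Scan left to right, longest-match per lexeme
Tokens: ID(c), OP(-), ID(y), OP(/), ID(y), OP(/), ID(n)


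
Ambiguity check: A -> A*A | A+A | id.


'id*id+id' has two parse trees (no precedence encoded between * and +)
Ambiguous


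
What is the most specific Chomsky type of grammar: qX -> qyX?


LHS has context (more than one symbol) and |LHS| ≤ |RHS|
Classification: Type 1 (Context-Sensitive)


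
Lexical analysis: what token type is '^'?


Pattern: operator symbol
Type: OPERATOR


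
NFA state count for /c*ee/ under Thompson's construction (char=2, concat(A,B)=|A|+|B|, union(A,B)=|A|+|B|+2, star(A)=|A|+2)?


Syntax tree has 3 char leaf(s), 0 union(s), 1 star(s)
chars contribute 3×2 = 6; each union adds +2; each star adds +2
Total: 6 + 0 + 2 = 8 states


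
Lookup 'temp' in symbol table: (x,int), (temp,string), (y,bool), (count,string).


Lookup 'temp' → type string


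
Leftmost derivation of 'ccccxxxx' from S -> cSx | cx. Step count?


Derivation: S => cSx => ccSxx => cccSxxx => ccccxxxx
Steps: 4


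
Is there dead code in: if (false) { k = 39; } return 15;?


condition is constant false, so the whole block is unreachable
Dead: 'if (false) { k = 39; }'


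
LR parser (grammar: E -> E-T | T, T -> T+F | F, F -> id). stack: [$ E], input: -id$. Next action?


shift '-' to continue E -> E-T
Action: shift


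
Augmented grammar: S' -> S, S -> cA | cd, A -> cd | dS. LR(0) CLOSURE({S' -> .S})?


Start: S' -> .S
For each item with dot before a nonterminal B, add B -> .γ for every B-production
Closure: [S' -> .S, S -> .cA, S -> .cd]


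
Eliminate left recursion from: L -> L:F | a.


Left-recursive alternatives: L:F; non-recursive: a
Introduce L': L -> aL', L' -> :FL' | ε


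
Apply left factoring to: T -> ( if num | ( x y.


Common prefix: '('
Factored: T -> ( T', T' -> if num | x y


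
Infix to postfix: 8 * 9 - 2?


Left to right (same or higher precedence on left)
Postfix: 8 9 * 2 -


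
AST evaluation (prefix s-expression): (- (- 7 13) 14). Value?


Evaluate inner: (- 7 13) = -6
Evaluate root: (- -6 14) = -20
Result: -20


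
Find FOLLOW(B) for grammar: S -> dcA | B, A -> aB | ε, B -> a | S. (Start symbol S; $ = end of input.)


$ ∈ FOLLOW(S). For each A -> αBβ: add FIRST(β)\{ε} to FOLLOW(B); if β nullable, add FOLLOW(A).
FOLLOW(B) = {$}


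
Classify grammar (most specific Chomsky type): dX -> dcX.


LHS has context (more than one symbol) and |LHS| ≤ |RHS|
Classification: Type 1 (Context-Sensitive)


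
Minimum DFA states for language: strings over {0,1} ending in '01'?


Track the longest suffix of input matching a prefix of '01': 3 classes (prefixes of length 0..2)
Minimal DFA: 3 states


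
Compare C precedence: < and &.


'<' is relational (level 7); '&' is bitwise AND (level 5)
Higher level binds tighter
'<' has higher precedence than '&'


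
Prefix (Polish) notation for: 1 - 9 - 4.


left-to-right (same/higher precedence on left): tree is (- (- 1 9) 4)
Prefix: - - 1 9 4


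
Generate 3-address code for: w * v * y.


Break into single-operator statements:
t1 = w * v
t2 = t1 * y
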